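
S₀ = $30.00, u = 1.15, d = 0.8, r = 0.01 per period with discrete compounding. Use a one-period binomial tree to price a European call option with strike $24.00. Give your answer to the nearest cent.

$6.24

Risk-neutral probability p = (1 + 0.01 − 0.8)/(1.15 − 0.8) = 0.2100/0.3500 = 0.6000
Terminal stock prices: S_u = 34.5, S_d = 24
Terminal payoffs (S − K): max(10.5, 0) = 10.5, max(0, 0) = 0
Node 0 (S = 30): V_0 = 1/1.01·[0.6000·10.5000 + 0.4000·0.0000] = 6.2376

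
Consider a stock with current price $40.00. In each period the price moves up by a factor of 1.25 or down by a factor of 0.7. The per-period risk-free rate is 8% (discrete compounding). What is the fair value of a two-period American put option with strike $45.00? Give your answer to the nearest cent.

Risk-neutral probability p = (1 + 0.08 − 0.7)/(1.25 − 0.7) = 0.3800/0.5500 = 0.6909
Terminal stock prices: S_uu = 62.5, S_ud = 35, S_dd = 19.6
Terminal payoffs (K − S): max(-17.5, 0) = 0, max(10, 0) = 10, max(25.4, 0) = 25.4
Node u (S = 50): continuation = 1/1.08·[0.6909·0.0000 + 0.3091·10.0000] = 2.8620; exercise value = 0.0000 ≤ continuation, so V_u = 2.8620
Node d (S = 28): continuation = 1/1.08·[0.6909·10.0000 + 0.3091·25.4000] = 13.6667; exercise value = 17.0000 > continuation, so V_d = 17.0000 (exercise)
Node 0 (S = 40): continuation = 1/1.08·[0.6909·2.8620 + 0.3091·17.0000] = 6.6962; exercise value = 5.0000 ≤ continuation, so V_0 = 6.6962

$6.70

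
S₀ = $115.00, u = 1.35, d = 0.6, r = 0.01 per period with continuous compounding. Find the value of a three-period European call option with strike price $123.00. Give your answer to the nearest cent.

Risk-neutral probability p = (e^0.01 − 0.6)/(1.35 − 0.6) = 0.4101/0.7500 = 0.5467
Terminal stock prices: S_uuu = 282.9, S_uud = 125.8, S_udd = 55.89, S_ddd = 24.84
Terminal payoffs (S − K): max(159.9, 0) = 159.9, max(2.753, 0) = 2.753, max(-67.11, 0) = 0, max(-98.16, 0) = 0
Node uu (S = 209.6): V_uu = e^(−0.01)·[0.5467·159.9431 + 0.4533·2.7525] = 87.8114
Node ud (S = 93.15): V_ud = e^(−0.01)·[0.5467·2.7525 + 0.4533·0.0000] = 1.4899
Node dd (S = 41.4): V_dd = e^(−0.01)·[0.5467·0.0000 + 0.4533·0.0000] = 0.0000
Node u (S = 155.2): V_u = e^(−0.01)·[0.5467·87.8114 + 0.4533·1.4899] = 48.2003
Node d (S = 69): V_d = e^(−0.01)·[0.5467·1.4899 + 0.4533·0.0000] = 0.8065
Node 0 (S = 115): V_0 = e^(−0.01)·[0.5467·48.2003 + 0.4533·0.8065] = 26.4524

$26.45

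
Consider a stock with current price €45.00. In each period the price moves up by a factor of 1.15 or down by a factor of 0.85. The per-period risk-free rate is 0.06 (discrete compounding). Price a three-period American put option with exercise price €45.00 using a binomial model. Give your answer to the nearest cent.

€2.31

Risk-neutral probability p = (1 + 0.06 − 0.85)/(1.15 − 0.85) = 0.2100/0.3000 = 0.7000
Terminal stock prices: S_uuu = 68.44, S_uud = 50.59, S_udd = 37.39, S_ddd = 27.64
Terminal payoffs (K − S): max(-23.44, 0) = 0, max(-5.586, 0) = 0, max(7.611, 0) = 7.611, max(17.36, 0) = 17.36
Node uu (S = 59.51): continuation = 1/1.06·[0.7000·0.0000 + 0.3000·0.0000] = 0.0000; exercise value = 0.0000 ≤ continuation, so V_uu = 0.0000
Node ud (S = 43.99): continuation = 1/1.06·[0.7000·0.0000 + 0.3000·7.6106] = 2.1540; exercise value = 1.0125 ≤ continuation, so V_ud = 2.1540
Node dd (S = 32.51): continuation = 1/1.06·[0.7000·7.6106 + 0.3000·17.3644] = 9.9403; exercise value = 12.4875 > continuation, so V_dd = 12.4875 (exercise)
Node u (S = 51.75): continuation = 1/1.06·[0.7000·0.0000 + 0.3000·2.1540] = 0.6096; exercise value = 0.0000 ≤ continuation, so V_u = 0.6096
Node d (S = 38.25): continuation = 1/1.06·[0.7000·2.1540 + 0.3000·12.4875] = 4.9566; exercise value = 6.7500 > continuation, so V_d = 6.7500 (exercise)
Node 0 (S = 45): continuation = 1/1.06·[0.7000·0.6096 + 0.3000·6.7500] = 2.3129; exercise value = 0.0000 ≤ continuation, so V_0 = 2.3129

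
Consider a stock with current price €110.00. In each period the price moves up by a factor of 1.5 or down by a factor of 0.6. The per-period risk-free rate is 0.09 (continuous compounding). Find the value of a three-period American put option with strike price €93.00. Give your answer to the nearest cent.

€14.80

Risk-neutral probability p = (e^0.09 − 0.6)/(1.5 − 0.6) = 0.4942/0.9000 = 0.5491
Terminal stock prices: S_uuu = 371.2, S_uud = 148.5, S_udd = 59.4, S_ddd = 23.76
Terminal payoffs (K − S): max(-278.2, 0) = 0, max(-55.5, 0) = 0, max(33.6, 0) = 33.6, max(69.24, 0) = 69.24
Node uu (S = 247.5): continuation = e^(−0.09)·[0.5491·0.0000 + 0.4509·0.0000] = 0.0000; exercise value = 0.0000 ≤ continuation, so V_uu = 0.0000
Node ud (S = 99): continuation = e^(−0.09)·[0.5491·0.0000 + 0.4509·33.6000] = 13.8468; exercise value = 0.0000 ≤ continuation, so V_ud = 13.8468
Node dd (S = 39.6): continuation = e^(−0.09)·[0.5491·33.6000 + 0.4509·69.2400] = 45.3956; exercise value = 53.4000 > continuation, so V_dd = 53.4000 (exercise)
Node u (S = 165): continuation = e^(−0.09)·[0.5491·0.0000 + 0.4509·13.8468] = 5.7064; exercise value = 0.0000 ≤ continuation, so V_u = 5.7064
Node d (S = 66): continuation = e^(−0.09)·[0.5491·13.8468 + 0.4509·53.4000] = 28.9552; exercise value = 27.0000 ≤ continuation, so V_d = 28.9552
Node 0 (S = 110): continuation = e^(−0.09)·[0.5491·5.7064 + 0.4509·28.9552] = 14.7963; exercise value = 0.0000 ≤ continuation, so V_0 = 14.7963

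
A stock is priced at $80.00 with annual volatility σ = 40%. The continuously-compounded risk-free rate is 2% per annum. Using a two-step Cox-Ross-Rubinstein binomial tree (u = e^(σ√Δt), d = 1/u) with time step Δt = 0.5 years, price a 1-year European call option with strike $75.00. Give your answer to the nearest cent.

$15.34

CRR parameters: u = e^(σ√Δt) = e^(0.4·√0.5) = 1.3269, d = 1/u = 0.7536
Per-period rate: rΔt = 0.02·0.5 = 0.01, so R = e^0.01 = 1.0101
Risk-neutral probability p = (e^0.01 − 0.7536)/(1.3269 − 0.7536) = 0.2564/0.5733 = 0.4473
Terminal stock prices: S_uu = 140.9, S_ud = 80, S_dd = 45.44
Terminal payoffs (S − K): max(65.85, 0) = 65.85, max(5, 0) = 5, max(-29.56, 0) = 0
Node u (S = 106.2): V_u = e^(−0.01)·[0.4473·65.8523 + 0.5527·5.0000] = 31.8980
Node d (S = 60.29): V_d = e^(−0.01)·[0.4473·5.0000 + 0.5527·0.0000] = 2.2142
Node 0 (S = 80): V_0 = e^(−0.01)·[0.4473·31.8980 + 0.5527·2.2142] = 15.3373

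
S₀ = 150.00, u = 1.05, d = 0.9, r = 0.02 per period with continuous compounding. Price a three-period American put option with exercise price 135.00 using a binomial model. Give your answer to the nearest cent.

0.95

Risk-neutral probability p = (e^0.02 − 0.9)/(1.05 − 0.9) = 0.1202/0.1500 = 0.8013
Terminal stock prices: S_uuu = 173.6, S_uud = 148.8, S_udd = 127.6, S_ddd = 109.4
Terminal payoffs (K − S): max(-38.64, 0) = 0, max(-13.84, 0) = 0, max(7.425, 0) = 7.425, max(25.65, 0) = 25.65
Node uu (S = 165.4): continuation = e^(−0.02)·[0.8013·0.0000 + 0.1987·0.0000] = 0.0000; exercise value = 0.0000 ≤ continuation, so V_uu = 0.0000
Node ud (S = 141.8): continuation = e^(−0.02)·[0.8013·0.0000 + 0.1987·7.4250] = 1.4458; exercise value = 0.0000 ≤ continuation, so V_ud = 1.4458
Node dd (S = 121.5): continuation = e^(−0.02)·[0.8013·7.4250 + 0.1987·25.6500] = 10.8268; exercise value = 13.5000 > continuation, so V_dd = 13.5000 (exercise)
Node u (S = 157.5): continuation = e^(−0.02)·[0.8013·0.0000 + 0.1987·1.4458] = 0.2815; exercise value = 0.0000 ≤ continuation, so V_u = 0.2815
Node d (S = 135): continuation = e^(−0.02)·[0.8013·1.4458 + 0.1987·13.5000] = 3.7644; exercise value = 0.0000 ≤ continuation, so V_d = 3.7644
Node 0 (S = 150): continuation = e^(−0.02)·[0.8013·0.2815 + 0.1987·3.7644] = 0.9542; exercise value = 0.0000 ≤ continuation, so V_0 = 0.9542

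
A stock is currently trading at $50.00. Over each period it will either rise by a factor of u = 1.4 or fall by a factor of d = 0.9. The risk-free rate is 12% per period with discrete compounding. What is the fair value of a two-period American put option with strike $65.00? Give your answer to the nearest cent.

Risk-neutral probability p = (1 + 0.12 − 0.9)/(1.4 − 0.9) = 0.2200/0.5000 = 0.4400
Terminal stock prices: S_uu = 98, S_ud = 63, S_dd = 40.5
Terminal payoffs (K − S): max(-33, 0) = 0, max(2, 0) = 2, max(24.5, 0) = 24.5
Node u (S = 70): continuation = 1/1.12·[0.4400·0.0000 + 0.5600·2.0000] = 1.0000; exercise value = 0.0000 ≤ continuation, so V_u = 1.0000
Node d (S = 45): continuation = 1/1.12·[0.4400·2.0000 + 0.5600·24.5000] = 13.0357; exercise value = 20.0000 > continuation, so V_d = 20.0000 (exercise)
Node 0 (S = 50): continuation = 1/1.12·[0.4400·1.0000 + 0.5600·20.0000] = 10.3929; exercise value = 15.0000 > continuation, so V_0 = 15.0000 (exercise)

$15.00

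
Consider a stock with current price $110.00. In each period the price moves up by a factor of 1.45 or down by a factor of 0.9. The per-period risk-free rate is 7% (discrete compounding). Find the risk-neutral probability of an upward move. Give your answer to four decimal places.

p = 0.3091

Risk-neutral probability p = (1 + 0.07 − 0.9)/(1.45 − 0.9) = 0.1700/0.5500 = 0.3091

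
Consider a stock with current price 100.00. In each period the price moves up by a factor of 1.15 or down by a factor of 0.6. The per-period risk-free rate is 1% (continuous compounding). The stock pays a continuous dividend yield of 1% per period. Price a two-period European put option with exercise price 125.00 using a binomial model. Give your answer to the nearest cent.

Per-period risk-free factor R = e^0.01 = 1.0101; dividend-adjusted growth = e^(0.01−0.01) = 1.0000.
Risk-neutral probability p = (1.0000 − 0.6)/(1.15 − 0.6) = 0.4000/0.5500 = 0.7273
Terminal stock prices: S_uu = 132.2, S_ud = 69, S_dd = 36
Terminal payoffs (K − S): max(-7.25, 0) = 0, max(56, 0) = 56, max(89, 0) = 89
Node u (S = 115): V_u = e^(−0.01)·[0.7273·0.0000 + 0.2727·56.0000] = 15.1208
Node d (S = 60): V_d = e^(−0.01)·[0.7273·56.0000 + 0.2727·89.0000] = 64.3532
Node 0 (S = 100): V_0 = e^(−0.01)·[0.7273·15.1208 + 0.2727·64.3532] = 28.2637

28.26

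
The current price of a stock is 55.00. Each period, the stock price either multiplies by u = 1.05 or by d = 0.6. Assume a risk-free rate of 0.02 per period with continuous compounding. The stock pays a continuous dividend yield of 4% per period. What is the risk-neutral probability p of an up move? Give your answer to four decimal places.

Per-period risk-free factor R = e^0.02 = 1.0202; dividend-adjusted growth = e^(0.02−0.04) = 0.9802.
Risk-neutral probability p = (0.9802 − 0.6)/(1.05 − 0.6) = 0.3802/0.4500 = 0.8449

p = 0.8449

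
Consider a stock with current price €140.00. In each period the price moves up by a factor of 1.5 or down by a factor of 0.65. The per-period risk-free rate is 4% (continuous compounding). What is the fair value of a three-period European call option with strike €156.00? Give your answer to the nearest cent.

€42.10

Risk-neutral probability p = (e^0.04 − 0.65)/(1.5 − 0.65) = 0.3908/0.8500 = 0.4598
Terminal stock prices: S_uuu = 472.5, S_uud = 204.8, S_udd = 88.73, S_ddd = 38.45
Terminal payoffs (S − K): max(316.5, 0) = 316.5, max(48.75, 0) = 48.75, max(-67.27, 0) = 0, max(-117.6, 0) = 0
Node uu (S = 315): V_uu = e^(−0.04)·[0.4598·316.5000 + 0.5402·48.7500] = 165.1168
Node ud (S = 136.5): V_ud = e^(−0.04)·[0.4598·48.7500 + 0.5402·0.0000] = 21.5353
Node dd (S = 59.15): V_dd = e^(−0.04)·[0.4598·0.0000 + 0.5402·0.0000] = 0.0000
Node u (S = 210): V_u = e^(−0.04)·[0.4598·165.1168 + 0.5402·21.5353] = 84.1179
Node d (S = 91): V_d = e^(−0.04)·[0.4598·21.5353 + 0.5402·0.0000] = 9.5132
Node 0 (S = 140): V_0 = e^(−0.04)·[0.4598·84.1179 + 0.5402·9.5132] = 42.0968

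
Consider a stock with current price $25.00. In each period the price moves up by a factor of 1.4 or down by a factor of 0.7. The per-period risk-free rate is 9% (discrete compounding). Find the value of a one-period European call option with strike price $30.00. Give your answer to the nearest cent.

Risk-neutral probability p = (1 + 0.09 − 0.7)/(1.4 − 0.7) = 0.3900/0.7000 = 0.5571
Terminal stock prices: S_u = 35, S_d = 17.5
Terminal payoffs (S − K): max(5, 0) = 5, max(-12.5, 0) = 0
Node 0 (S = 25): V_0 = 1/1.09·[0.5571·5.0000 + 0.4429·0.0000] = 2.5557

$2.56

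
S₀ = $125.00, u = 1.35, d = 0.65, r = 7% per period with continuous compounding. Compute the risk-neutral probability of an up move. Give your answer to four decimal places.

Risk-neutral probability p = (e^0.07 − 0.65)/(1.35 − 0.65) = 0.4225/0.7000 = 0.6036

p = 0.6036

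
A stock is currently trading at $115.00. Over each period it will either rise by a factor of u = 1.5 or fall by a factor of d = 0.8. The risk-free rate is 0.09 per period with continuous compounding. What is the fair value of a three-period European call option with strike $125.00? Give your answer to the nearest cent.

Risk-neutral probability p = (e^0.09 − 0.8)/(1.5 − 0.8) = 0.2942/0.7000 = 0.4202
Terminal stock prices: S_uuu = 388.1, S_uud = 207, S_udd = 110.4, S_ddd = 58.88
Terminal payoffs (S − K): max(263.1, 0) = 263.1, max(82, 0) = 82, max(-14.6, 0) = 0, max(-66.12, 0) = 0
Node uu (S = 258.8): V_uu = e^(−0.09)·[0.4202·263.1250 + 0.5798·82.0000] = 144.5086
Node ud (S = 138): V_ud = e^(−0.09)·[0.4202·82.0000 + 0.5798·0.0000] = 31.4944
Node dd (S = 73.6): V_dd = e^(−0.09)·[0.4202·0.0000 + 0.5798·0.0000] = 0.0000
Node u (S = 172.5): V_u = e^(−0.09)·[0.4202·144.5086 + 0.5798·31.4944] = 72.1901
Node d (S = 92): V_d = e^(−0.09)·[0.4202·31.4944 + 0.5798·0.0000] = 12.0963
Node 0 (S = 115): V_0 = e^(−0.09)·[0.4202·72.1901 + 0.5798·12.0963] = 34.1359

$34.14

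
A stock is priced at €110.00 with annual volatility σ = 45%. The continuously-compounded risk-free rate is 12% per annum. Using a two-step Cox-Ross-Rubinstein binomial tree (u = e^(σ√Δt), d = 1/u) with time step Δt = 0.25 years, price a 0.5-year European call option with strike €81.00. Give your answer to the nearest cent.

€36.16

CRR parameters: u = e^(σ√Δt) = e^(0.45·√0.25) = 1.2523, d = 1/u = 0.7985
Per-period rate: rΔt = 0.12·0.25 = 0.03, so R = e^0.03 = 1.0305
Risk-neutral probability p = (e^0.03 − 0.7985)/(1.2523 − 0.7985) = 0.2319/0.4538 = 0.5111
Terminal stock prices: S_uu = 172.5, S_ud = 110, S_dd = 70.14
Terminal payoffs (S − K): max(91.51, 0) = 91.51, max(29, 0) = 29, max(-10.86, 0) = 0
Node u (S = 137.8): V_u = e^(−0.03)·[0.5111·91.5143 + 0.4889·29.0000] = 59.1494
Node d (S = 87.84): V_d = e^(−0.03)·[0.5111·29.0000 + 0.4889·0.0000] = 14.3837
Node 0 (S = 110): V_0 = e^(−0.03)·[0.5111·59.1494 + 0.4889·14.3837] = 36.1619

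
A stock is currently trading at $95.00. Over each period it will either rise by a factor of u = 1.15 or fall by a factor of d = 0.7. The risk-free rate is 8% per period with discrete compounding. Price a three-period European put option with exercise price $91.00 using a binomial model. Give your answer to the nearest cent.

$2.80

Risk-neutral probability p = (1 + 0.08 − 0.7)/(1.15 − 0.7) = 0.3800/0.4500 = 0.8444
Terminal stock prices: S_uuu = 144.5, S_uud = 87.95, S_udd = 53.53, S_ddd = 32.58
Terminal payoffs (K − S): max(-53.48, 0) = 0, max(3.054, 0) = 3.054, max(37.47, 0) = 37.47, max(58.42, 0) = 58.42
Node uu (S = 125.6): V_uu = 1/1.08·[0.8444·0.0000 + 0.1556·3.0538] = 0.4398
Node ud (S = 76.47): V_ud = 1/1.08·[0.8444·3.0538 + 0.1556·37.4675] = 7.7843
Node dd (S = 46.55): V_dd = 1/1.08·[0.8444·37.4675 + 0.1556·58.4150] = 37.7093
Node u (S = 109.2): V_u = 1/1.08·[0.8444·0.4398 + 0.1556·7.7843] = 1.4651
Node d (S = 66.5): V_d = 1/1.08·[0.8444·7.7843 + 0.1556·37.7093] = 11.5178
Node 0 (S = 95): V_0 = 1/1.08·[0.8444·1.4651 + 0.1556·11.5178] = 2.8045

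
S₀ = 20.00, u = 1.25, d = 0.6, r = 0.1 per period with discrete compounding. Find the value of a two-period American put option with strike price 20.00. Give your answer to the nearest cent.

Risk-neutral probability p = (1 + 0.1 − 0.6)/(1.25 − 0.6) = 0.5000/0.6500 = 0.7692
Terminal stock prices: S_uu = 31.25, S_ud = 15, S_dd = 7.2
Terminal payoffs (K − S): max(-11.25, 0) = 0, max(5, 0) = 5, max(12.8, 0) = 12.8
Node u (S = 25): continuation = 1/1.1·[0.7692·0.0000 + 0.2308·5.0000] = 1.0490; exercise value = 0.0000 ≤ continuation, so V_u = 1.0490
Node d (S = 12): continuation = 1/1.1·[0.7692·5.0000 + 0.2308·12.8000] = 6.1818; exercise value = 8.0000 > continuation, so V_d = 8.0000 (exercise)
Node 0 (S = 20): continuation = 1/1.1·[0.7692·1.0490 + 0.2308·8.0000] = 2.4119; exercise value = 0.0000 ≤ continuation, so V_0 = 2.4119

2.41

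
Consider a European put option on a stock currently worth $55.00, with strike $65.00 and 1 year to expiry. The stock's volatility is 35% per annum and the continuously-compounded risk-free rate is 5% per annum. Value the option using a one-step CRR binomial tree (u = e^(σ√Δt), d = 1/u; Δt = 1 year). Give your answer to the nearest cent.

CRR parameters: u = e^(σ√Δt) = e^(0.35·√1) = 1.4191, d = 1/u = 0.7047
Per-period rate: rΔt = 0.05·1 = 0.05, so R = e^0.05 = 1.0513
Risk-neutral probability p = (e^0.05 − 0.7047)/(1.4191 − 0.7047) = 0.3466/0.7144 = 0.4852
Terminal stock prices: S_u = 78.05, S_d = 38.76
Terminal payoffs (K − S): max(-13.05, 0) = 0, max(26.24, 0) = 26.24
Node 0 (S = 55): V_0 = e^(−0.05)·[0.4852·0.0000 + 0.5148·26.2422] = 12.8518

$12.85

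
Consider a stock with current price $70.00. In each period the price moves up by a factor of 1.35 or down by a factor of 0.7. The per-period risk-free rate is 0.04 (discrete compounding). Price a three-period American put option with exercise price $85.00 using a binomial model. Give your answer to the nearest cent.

Risk-neutral probability p = (1 + 0.04 − 0.7)/(1.35 − 0.7) = 0.3400/0.6500 = 0.5231
Terminal stock prices: S_uuu = 172.2, S_uud = 89.3, S_udd = 46.3, S_ddd = 24.01
Terminal payoffs (K − S): max(-87.23, 0) = 0, max(-4.303, 0) = 0, max(38.7, 0) = 38.7, max(60.99, 0) = 60.99
Node uu (S = 127.6): continuation = 1/1.04·[0.5231·0.0000 + 0.4769·0.0000] = 0.0000; exercise value = 0.0000 ≤ continuation, so V_uu = 0.0000
Node ud (S = 66.15): continuation = 1/1.04·[0.5231·0.0000 + 0.4769·38.6950] = 17.7447; exercise value = 18.8500 > continuation, so V_ud = 18.8500 (exercise)
Node dd (S = 34.3): continuation = 1/1.04·[0.5231·38.6950 + 0.4769·60.9900] = 47.4308; exercise value = 50.7000 > continuation, so V_dd = 50.7000 (exercise)
Node u (S = 94.5): continuation = 1/1.04·[0.5231·0.0000 + 0.4769·18.8500] = 8.6442; exercise value = 0.0000 ≤ continuation, so V_u = 8.6442
Node d (S = 49): continuation = 1/1.04·[0.5231·18.8500 + 0.4769·50.7000] = 32.7308; exercise value = 36.0000 > continuation, so V_d = 36.0000 (exercise)
Node 0 (S = 70): continuation = 1/1.04·[0.5231·8.6442 + 0.4769·36.0000] = 20.8566; exercise value = 15.0000 ≤ continuation, so V_0 = 20.8566

$20.86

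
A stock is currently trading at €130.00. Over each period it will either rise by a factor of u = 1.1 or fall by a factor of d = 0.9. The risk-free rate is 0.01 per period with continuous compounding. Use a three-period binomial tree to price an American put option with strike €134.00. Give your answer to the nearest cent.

Risk-neutral probability p = (e^0.01 − 0.9)/(1.1 − 0.9) = 0.1101/0.2000 = 0.5503
Terminal stock prices: S_uuu = 173, S_uud = 141.6, S_udd = 115.8, S_ddd = 94.77
Terminal payoffs (K − S): max(-39.03, 0) = 0, max(-7.57, 0) = 0, max(18.17, 0) = 18.17, max(39.23, 0) = 39.23
Node uu (S = 157.3): continuation = e^(−0.01)·[0.5503·0.0000 + 0.4497·0.0000] = 0.0000; exercise value = 0.0000 ≤ continuation, so V_uu = 0.0000
Node ud (S = 128.7): continuation = e^(−0.01)·[0.5503·0.0000 + 0.4497·18.1700] = 8.0906; exercise value = 5.3000 ≤ continuation, so V_ud = 8.0906
Node dd (S = 105.3): continuation = e^(−0.01)·[0.5503·18.1700 + 0.4497·39.2300] = 27.3667; exercise value = 28.7000 > continuation, so V_dd = 28.7000 (exercise)
Node u (S = 143): continuation = e^(−0.01)·[0.5503·0.0000 + 0.4497·8.0906] = 3.6025; exercise value = 0.0000 ≤ continuation, so V_u = 3.6025
Node d (S = 117): continuation = e^(−0.01)·[0.5503·8.0906 + 0.4497·28.7000] = 17.1869; exercise value = 17.0000 ≤ continuation, so V_d = 17.1869
Node 0 (S = 130): continuation = e^(−0.01)·[0.5503·3.6025 + 0.4497·17.1869] = 9.6155; exercise value = 4.0000 ≤ continuation, so V_0 = 9.6155

€9.62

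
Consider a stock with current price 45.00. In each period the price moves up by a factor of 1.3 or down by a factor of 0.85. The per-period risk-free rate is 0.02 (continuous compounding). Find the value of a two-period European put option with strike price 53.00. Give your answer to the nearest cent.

Risk-neutral probability p = (e^0.02 − 0.85)/(1.3 − 0.85) = 0.1702/0.4500 = 0.3782
Terminal stock prices: S_uu = 76.05, S_ud = 49.73, S_dd = 32.51
Terminal payoffs (K − S): max(-23.05, 0) = 0, max(3.275, 0) = 3.275, max(20.49, 0) = 20.49
Node u (S = 58.5): V_u = e^(−0.02)·[0.3782·0.0000 + 0.6218·3.2750] = 1.9960
Node d (S = 38.25): V_d = e^(−0.02)·[0.3782·3.2750 + 0.6218·20.4875] = 13.7005
Node 0 (S = 45): V_0 = e^(−0.02)·[0.3782·1.9960 + 0.6218·13.7005] = 9.0899

9.09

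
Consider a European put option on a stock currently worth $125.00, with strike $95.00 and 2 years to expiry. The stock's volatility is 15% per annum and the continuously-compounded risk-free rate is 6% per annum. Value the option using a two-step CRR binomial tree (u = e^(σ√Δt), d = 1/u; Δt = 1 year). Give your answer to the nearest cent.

CRR parameters: u = e^(σ√Δt) = e^(0.15·√1) = 1.1618, d = 1/u = 0.8607
Per-period rate: rΔt = 0.06·1 = 0.06, so R = e^0.06 = 1.0618
Risk-neutral probability p = (e^0.06 − 0.8607)/(1.1618 − 0.8607) = 0.2011/0.3011 = 0.6679
Terminal stock prices: S_uu = 168.7, S_ud = 125, S_dd = 92.6
Terminal payoffs (K − S): max(-73.73, 0) = 0, max(-30, 0) = 0, max(2.398, 0) = 2.398
Node u (S = 145.2): V_u = e^(−0.06)·[0.6679·0.0000 + 0.3321·0.0000] = 0.0000
Node d (S = 107.6): V_d = e^(−0.06)·[0.6679·0.0000 + 0.3321·2.3977] = 0.7499
Node 0 (S = 125): V_0 = e^(−0.06)·[0.6679·0.0000 + 0.3321·0.7499] = 0.2345

$0.23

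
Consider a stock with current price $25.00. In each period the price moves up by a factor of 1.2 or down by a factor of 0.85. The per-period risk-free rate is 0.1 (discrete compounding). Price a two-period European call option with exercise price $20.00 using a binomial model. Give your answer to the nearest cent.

Risk-neutral probability p = (1 + 0.1 − 0.85)/(1.2 − 0.85) = 0.2500/0.3500 = 0.7143
Terminal stock prices: S_uu = 36, S_ud = 25.5, S_dd = 18.06
Terminal payoffs (S − K): max(16, 0) = 16, max(5.5, 0) = 5.5, max(-1.938, 0) = 0
Node u (S = 30): V_u = 1/1.1·[0.7143·16.0000 + 0.2857·5.5000] = 11.8182
Node d (S = 21.25): V_d = 1/1.1·[0.7143·5.5000 + 0.2857·0.0000] = 3.5714
Node 0 (S = 25): V_0 = 1/1.1·[0.7143·11.8182 + 0.2857·3.5714] = 8.6018

$8.60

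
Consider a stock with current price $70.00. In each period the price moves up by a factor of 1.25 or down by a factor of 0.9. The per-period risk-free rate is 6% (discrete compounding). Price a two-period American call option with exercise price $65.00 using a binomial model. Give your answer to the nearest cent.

Risk-neutral probability p = (1 + 0.06 − 0.9)/(1.25 − 0.9) = 0.1600/0.3500 = 0.4571
Terminal stock prices: S_uu = 109.4, S_ud = 78.75, S_dd = 56.7
Terminal payoffs (S − K): max(44.38, 0) = 44.38, max(13.75, 0) = 13.75, max(-8.3, 0) = 0
Node u (S = 87.5): continuation = 1/1.06·[0.4571·44.3750 + 0.5429·13.7500] = 26.1792; exercise value = 22.5000 ≤ continuation, so V_u = 26.1792
Node d (S = 63): continuation = 1/1.06·[0.4571·13.7500 + 0.5429·0.0000] = 5.9299; exercise value = 0.0000 ≤ continuation, so V_d = 5.9299
Node 0 (S = 70): continuation = 1/1.06·[0.4571·26.1792 + 0.5429·5.9299] = 14.3271; exercise value = 5.0000 ≤ continuation, so V_0 = 14.3271

$14.33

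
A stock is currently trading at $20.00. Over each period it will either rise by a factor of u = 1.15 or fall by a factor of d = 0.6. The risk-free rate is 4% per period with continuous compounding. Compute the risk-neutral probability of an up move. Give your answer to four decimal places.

Risk-neutral probability p = (e^0.04 − 0.6)/(1.15 − 0.6) = 0.4408/0.5500 = 0.8015

p = 0.8015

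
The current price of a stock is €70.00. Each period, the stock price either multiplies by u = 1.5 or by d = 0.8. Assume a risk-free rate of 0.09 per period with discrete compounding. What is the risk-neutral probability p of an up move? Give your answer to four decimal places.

p = 0.4143

Risk-neutral probability p = (1 + 0.09 − 0.8)/(1.5 − 0.8) = 0.2900/0.7000 = 0.4143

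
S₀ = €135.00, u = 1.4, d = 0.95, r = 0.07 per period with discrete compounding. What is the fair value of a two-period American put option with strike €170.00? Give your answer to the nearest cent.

Risk-neutral probability p = (1 + 0.07 − 0.95)/(1.4 − 0.95) = 0.1200/0.4500 = 0.2667
Terminal stock prices: S_uu = 264.6, S_ud = 179.5, S_dd = 121.8
Terminal payoffs (K − S): max(-94.6, 0) = 0, max(-9.55, 0) = 0, max(48.16, 0) = 48.16
Node u (S = 189): continuation = 1/1.07·[0.2667·0.0000 + 0.7333·0.0000] = 0.0000; exercise value = 0.0000 ≤ continuation, so V_u = 0.0000
Node d (S = 128.2): continuation = 1/1.07·[0.2667·0.0000 + 0.7333·48.1625] = 33.0086; exercise value = 41.7500 > continuation, so V_d = 41.7500 (exercise)
Node 0 (S = 135): continuation = 1/1.07·[0.2667·0.0000 + 0.7333·41.7500] = 28.6137; exercise value = 35.0000 > continuation, so V_0 = 35.0000 (exercise)

€35.00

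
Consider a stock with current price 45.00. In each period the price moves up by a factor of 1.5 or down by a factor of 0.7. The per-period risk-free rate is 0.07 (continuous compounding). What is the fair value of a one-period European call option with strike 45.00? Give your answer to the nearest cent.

Risk-neutral probability p = (e^0.07 − 0.7)/(1.5 − 0.7) = 0.3725/0.8000 = 0.4656
Terminal stock prices: S_u = 67.5, S_d = 31.5
Terminal payoffs (S − K): max(22.5, 0) = 22.5, max(-13.5, 0) = 0
Node 0 (S = 45): V_0 = e^(−0.07)·[0.4656·22.5000 + 0.5344·0.0000] = 9.7685

9.77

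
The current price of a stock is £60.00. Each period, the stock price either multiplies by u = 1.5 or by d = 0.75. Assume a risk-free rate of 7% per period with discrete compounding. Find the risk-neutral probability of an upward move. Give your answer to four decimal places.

Risk-neutral probability p = (1 + 0.07 − 0.75)/(1.5 − 0.75) = 0.3200/0.7500 = 0.4267

p = 0.4267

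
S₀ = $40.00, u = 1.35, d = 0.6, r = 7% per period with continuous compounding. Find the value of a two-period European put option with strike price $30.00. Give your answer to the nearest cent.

$1.86

Risk-neutral probability p = (e^0.07 − 0.6)/(1.35 − 0.6) = 0.4725/0.7500 = 0.6300
Terminal stock prices: S_uu = 72.9, S_ud = 32.4, S_dd = 14.4
Terminal payoffs (K − S): max(-42.9, 0) = 0, max(-2.4, 0) = 0, max(15.6, 0) = 15.6
Node u (S = 54): V_u = e^(−0.07)·[0.6300·0.0000 + 0.3700·0.0000] = 0.0000
Node d (S = 24): V_d = e^(−0.07)·[0.6300·0.0000 + 0.3700·15.6000] = 5.3816
Node 0 (S = 40): V_0 = e^(−0.07)·[0.6300·0.0000 + 0.3700·5.3816] = 1.8565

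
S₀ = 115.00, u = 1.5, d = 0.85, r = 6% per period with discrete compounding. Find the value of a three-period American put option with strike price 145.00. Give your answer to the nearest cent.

Risk-neutral probability p = (1 + 0.06 − 0.85)/(1.5 − 0.85) = 0.2100/0.6500 = 0.3231
Terminal stock prices: S_uuu = 388.1, S_uud = 219.9, S_udd = 124.6, S_ddd = 70.62
Terminal payoffs (K − S): max(-243.1, 0) = 0, max(-74.94, 0) = 0, max(20.37, 0) = 20.37, max(74.38, 0) = 74.38
Node uu (S = 258.8): continuation = 1/1.06·[0.3231·0.0000 + 0.6769·0.0000] = 0.0000; exercise value = 0.0000 ≤ continuation, so V_uu = 0.0000
Node ud (S = 146.6): continuation = 1/1.06·[0.3231·0.0000 + 0.6769·20.3688] = 13.0076; exercise value = 0.0000 ≤ continuation, so V_ud = 13.0076
Node dd (S = 83.09): continuation = 1/1.06·[0.3231·20.3688 + 0.6769·74.3756] = 53.7050; exercise value = 61.9125 > continuation, so V_dd = 61.9125 (exercise)
Node u (S = 172.5): continuation = 1/1.06·[0.3231·0.0000 + 0.6769·13.0076] = 8.3068; exercise value = 0.0000 ≤ continuation, so V_u = 8.3068
Node d (S = 97.75): continuation = 1/1.06·[0.3231·13.0076 + 0.6769·61.9125] = 43.5023; exercise value = 47.2500 > continuation, so V_d = 47.2500 (exercise)
Node 0 (S = 115): continuation = 1/1.06·[0.3231·8.3068 + 0.6769·47.2500] = 32.7060; exercise value = 30.0000 ≤ continuation, so V_0 = 32.7060

32.71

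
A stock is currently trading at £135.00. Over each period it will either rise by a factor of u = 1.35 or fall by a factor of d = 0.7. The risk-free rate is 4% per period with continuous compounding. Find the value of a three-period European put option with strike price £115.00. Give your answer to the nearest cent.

Risk-neutral probability p = (e^0.04 − 0.7)/(1.35 − 0.7) = 0.3408/0.6500 = 0.5243
Terminal stock prices: S_uuu = 332.2, S_uud = 172.2, S_udd = 89.3, S_ddd = 46.3
Terminal payoffs (K − S): max(-217.2, 0) = 0, max(-57.23, 0) = 0, max(25.7, 0) = 25.7, max(68.7, 0) = 68.7
Node uu (S = 246): V_uu = e^(−0.04)·[0.5243·0.0000 + 0.4757·0.0000] = 0.0000
Node ud (S = 127.6): V_ud = e^(−0.04)·[0.5243·0.0000 + 0.4757·25.6975] = 11.7444
Node dd (S = 66.15): V_dd = e^(−0.04)·[0.5243·25.6975 + 0.4757·68.6950] = 44.3408
Node u (S = 182.2): V_u = e^(−0.04)·[0.5243·0.0000 + 0.4757·11.7444] = 5.3675
Node d (S = 94.5): V_d = e^(−0.04)·[0.5243·11.7444 + 0.4757·44.3408] = 26.1812
Node 0 (S = 135): V_0 = e^(−0.04)·[0.5243·5.3675 + 0.4757·26.1812] = 14.6694

£14.67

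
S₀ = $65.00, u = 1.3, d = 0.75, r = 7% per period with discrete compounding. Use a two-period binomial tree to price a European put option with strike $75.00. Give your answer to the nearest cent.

$10.81

Risk-neutral probability p = (1 + 0.07 − 0.75)/(1.3 − 0.75) = 0.3200/0.5500 = 0.5818
Terminal stock prices: S_uu = 109.9, S_ud = 63.38, S_dd = 36.56
Terminal payoffs (K − S): max(-34.85, 0) = 0, max(11.62, 0) = 11.62, max(38.44, 0) = 38.44
Node u (S = 84.5): V_u = 1/1.07·[0.5818·0.0000 + 0.4182·11.6250] = 4.5433
Node d (S = 48.75): V_d = 1/1.07·[0.5818·11.6250 + 0.4182·38.4375] = 21.3435
Node 0 (S = 65): V_0 = 1/1.07·[0.5818·4.5433 + 0.4182·21.3435] = 10.8120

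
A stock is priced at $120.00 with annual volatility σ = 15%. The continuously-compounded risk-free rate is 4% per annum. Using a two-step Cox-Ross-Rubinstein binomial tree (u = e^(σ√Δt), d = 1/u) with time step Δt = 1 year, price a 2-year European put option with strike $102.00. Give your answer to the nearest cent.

$1.95

CRR parameters: u = e^(σ√Δt) = e^(0.15·√1) = 1.1618, d = 1/u = 0.8607
Per-period rate: rΔt = 0.04·1 = 0.04, so R = e^0.04 = 1.0408
Risk-neutral probability p = (e^0.04 − 0.8607)/(1.1618 − 0.8607) = 0.1801/0.3011 = 0.5981
Terminal stock prices: S_uu = 162, S_ud = 120, S_dd = 88.9
Terminal payoffs (K − S): max(-59.98, 0) = 0, max(-18, 0) = 0, max(13.1, 0) = 13.1
Node u (S = 139.4): V_u = e^(−0.04)·[0.5981·0.0000 + 0.4019·0.0000] = 0.0000
Node d (S = 103.3): V_d = e^(−0.04)·[0.5981·0.0000 + 0.4019·13.1018] = 5.0592
Node 0 (S = 120): V_0 = e^(−0.04)·[0.5981·0.0000 + 0.4019·5.0592] = 1.9536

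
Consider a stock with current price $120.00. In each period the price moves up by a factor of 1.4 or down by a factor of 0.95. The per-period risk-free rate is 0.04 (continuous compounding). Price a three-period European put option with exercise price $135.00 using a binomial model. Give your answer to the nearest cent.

Risk-neutral probability p = (e^0.04 − 0.95)/(1.4 − 0.95) = 0.0908/0.4500 = 0.2018
Terminal stock prices: S_uuu = 329.3, S_uud = 223.4, S_udd = 151.6, S_ddd = 102.9
Terminal payoffs (K − S): max(-194.3, 0) = 0, max(-88.44, 0) = 0, max(-16.62, 0) = 0, max(32.12, 0) = 32.12
Node uu (S = 235.2): V_uu = e^(−0.04)·[0.2018·0.0000 + 0.7982·0.0000] = 0.0000
Node ud (S = 159.6): V_ud = e^(−0.04)·[0.2018·0.0000 + 0.7982·0.0000] = 0.0000
Node dd (S = 108.3): V_dd = e^(−0.04)·[0.2018·0.0000 + 0.7982·32.1150] = 24.6290
Node u (S = 168): V_u = e^(−0.04)·[0.2018·0.0000 + 0.7982·0.0000] = 0.0000
Node d (S = 114): V_d = e^(−0.04)·[0.2018·0.0000 + 0.7982·24.6290] = 18.8880
Node 0 (S = 120): V_0 = e^(−0.04)·[0.2018·0.0000 + 0.7982·18.8880] = 14.4852

$14.49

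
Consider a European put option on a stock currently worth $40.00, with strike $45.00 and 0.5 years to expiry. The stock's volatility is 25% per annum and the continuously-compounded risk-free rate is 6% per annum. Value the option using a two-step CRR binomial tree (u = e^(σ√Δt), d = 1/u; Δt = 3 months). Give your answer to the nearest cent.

CRR parameters: u = e^(σ√Δt) = e^(0.25·√0.25) = 1.1331, d = 1/u = 0.8825
Per-period rate: rΔt = 0.06·0.25 = 0.015, so R = e^0.015 = 1.0151
Risk-neutral probability p = (e^0.015 − 0.8825)/(1.1331 − 0.8825) = 0.1326/0.2507 = 0.5291
Terminal stock prices: S_uu = 51.36, S_ud = 40, S_dd = 31.15
Terminal payoffs (K − S): max(-6.361, 0) = 0, max(5, 0) = 5, max(13.85, 0) = 13.85
Node u (S = 45.33): V_u = e^(−0.015)·[0.5291·0.0000 + 0.4709·5.0000] = 2.3195
Node d (S = 35.3): V_d = e^(−0.015)·[0.5291·5.0000 + 0.4709·13.8480] = 9.0302
Node 0 (S = 40): V_0 = e^(−0.015)·[0.5291·2.3195 + 0.4709·9.0302] = 5.3981

$5.40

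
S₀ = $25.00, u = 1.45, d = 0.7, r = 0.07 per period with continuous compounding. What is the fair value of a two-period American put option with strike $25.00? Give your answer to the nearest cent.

Risk-neutral probability p = (e^0.07 − 0.7)/(1.45 − 0.7) = 0.3725/0.7500 = 0.4967
Terminal stock prices: S_uu = 52.56, S_ud = 25.38, S_dd = 12.25
Terminal payoffs (K − S): max(-27.56, 0) = 0, max(-0.375, 0) = 0, max(12.75, 0) = 12.75
Node u (S = 36.25): continuation = e^(−0.07)·[0.4967·0.0000 + 0.5033·0.0000] = 0.0000; exercise value = 0.0000 ≤ continuation, so V_u = 0.0000
Node d (S = 17.5): continuation = e^(−0.07)·[0.4967·0.0000 + 0.5033·12.7500] = 5.9835; exercise value = 7.5000 > continuation, so V_d = 7.5000 (exercise)
Node 0 (S = 25): continuation = e^(−0.07)·[0.4967·0.0000 + 0.5033·7.5000] = 3.5197; exercise value = 0.0000 ≤ continuation, so V_0 = 3.5197

$3.52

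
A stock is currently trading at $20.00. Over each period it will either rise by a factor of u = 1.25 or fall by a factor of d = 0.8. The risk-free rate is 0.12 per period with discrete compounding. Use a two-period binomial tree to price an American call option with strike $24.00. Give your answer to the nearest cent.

$2.92

Risk-neutral probability p = (1 + 0.12 − 0.8)/(1.25 − 0.8) = 0.3200/0.4500 = 0.7111
Terminal stock prices: S_uu = 31.25, S_ud = 20, S_dd = 12.8
Terminal payoffs (S − K): max(7.25, 0) = 7.25, max(-4, 0) = 0, max(-11.2, 0) = 0
Node u (S = 25): continuation = 1/1.12·[0.7111·7.2500 + 0.2889·0.0000] = 4.6032; exercise value = 1.0000 ≤ continuation, so V_u = 4.6032
Node d (S = 16): continuation = 1/1.12·[0.7111·0.0000 + 0.2889·0.0000] = 0.0000; exercise value = 0.0000 ≤ continuation, so V_d = 0.0000
Node 0 (S = 20): continuation = 1/1.12·[0.7111·4.6032 + 0.2889·0.0000] = 2.9227; exercise value = 0.0000 ≤ continuation, so V_0 = 2.9227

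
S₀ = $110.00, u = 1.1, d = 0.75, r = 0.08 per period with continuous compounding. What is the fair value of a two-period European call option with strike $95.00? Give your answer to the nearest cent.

Risk-neutral probability p = (e^0.08 − 0.75)/(1.1 − 0.75) = 0.3333/0.3500 = 0.9522
Terminal stock prices: S_uu = 133.1, S_ud = 90.75, S_dd = 61.88
Terminal payoffs (S − K): max(38.1, 0) = 38.1, max(-4.25, 0) = 0, max(-33.12, 0) = 0
Node u (S = 121): V_u = e^(−0.08)·[0.9522·38.1000 + 0.0478·0.0000] = 33.4913
Node d (S = 82.5): V_d = e^(−0.08)·[0.9522·0.0000 + 0.0478·0.0000] = 0.0000
Node 0 (S = 110): V_0 = e^(−0.08)·[0.9522·33.4913 + 0.0478·0.0000] = 29.4401

$29.44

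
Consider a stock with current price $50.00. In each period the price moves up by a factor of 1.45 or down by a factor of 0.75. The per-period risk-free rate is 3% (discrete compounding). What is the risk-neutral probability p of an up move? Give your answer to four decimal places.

p = 0.4000

Risk-neutral probability p = (1 + 0.03 − 0.75)/(1.45 − 0.75) = 0.2800/0.7000 = 0.4000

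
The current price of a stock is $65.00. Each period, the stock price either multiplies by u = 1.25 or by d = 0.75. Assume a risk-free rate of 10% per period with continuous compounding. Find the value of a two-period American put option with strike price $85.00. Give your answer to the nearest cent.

$20.00

Risk-neutral probability p = (e^0.1 − 0.75)/(1.25 − 0.75) = 0.3552/0.5000 = 0.7103
Terminal stock prices: S_uu = 101.6, S_ud = 60.94, S_dd = 36.56
Terminal payoffs (K − S): max(-16.56, 0) = 0, max(24.06, 0) = 24.06, max(48.44, 0) = 48.44
Node u (S = 81.25): continuation = e^(−0.1)·[0.7103·0.0000 + 0.2897·24.0625] = 6.3066; exercise value = 3.7500 ≤ continuation, so V_u = 6.3066
Node d (S = 48.75): continuation = e^(−0.1)·[0.7103·24.0625 + 0.2897·48.4375] = 28.1612; exercise value = 36.2500 > continuation, so V_d = 36.2500 (exercise)
Node 0 (S = 65): continuation = e^(−0.1)·[0.7103·6.3066 + 0.2897·36.2500] = 13.5544; exercise value = 20.0000 > continuation, so V_0 = 20.0000 (exercise)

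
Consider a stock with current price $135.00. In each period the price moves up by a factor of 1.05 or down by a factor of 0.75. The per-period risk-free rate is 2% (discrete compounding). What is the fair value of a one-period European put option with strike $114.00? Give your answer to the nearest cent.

$1.25

Risk-neutral probability p = (1 + 0.02 − 0.75)/(1.05 − 0.75) = 0.2700/0.3000 = 0.9000
Terminal stock prices: S_u = 141.8, S_d = 101.2
Terminal payoffs (K − S): max(-27.75, 0) = 0, max(12.75, 0) = 12.75
Node 0 (S = 135): V_0 = 1/1.02·[0.9000·0.0000 + 0.1000·12.7500] = 1.2500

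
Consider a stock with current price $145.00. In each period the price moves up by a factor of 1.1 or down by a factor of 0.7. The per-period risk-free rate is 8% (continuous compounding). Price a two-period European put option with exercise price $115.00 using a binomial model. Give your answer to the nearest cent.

Risk-neutral probability p = (e^0.08 − 0.7)/(1.1 − 0.7) = 0.3833/0.4000 = 0.9582
Terminal stock prices: S_uu = 175.5, S_ud = 111.6, S_dd = 71.05
Terminal payoffs (K − S): max(-60.45, 0) = 0, max(3.35, 0) = 3.35, max(43.95, 0) = 43.95
Node u (S = 159.5): V_u = e^(−0.08)·[0.9582·0.0000 + 0.0418·3.3500] = 0.1292
Node d (S = 101.5): V_d = e^(−0.08)·[0.9582·3.3500 + 0.0418·43.9500] = 4.6584
Node 0 (S = 145): V_0 = e^(−0.08)·[0.9582·0.1292 + 0.0418·4.6584] = 0.2940

$0.29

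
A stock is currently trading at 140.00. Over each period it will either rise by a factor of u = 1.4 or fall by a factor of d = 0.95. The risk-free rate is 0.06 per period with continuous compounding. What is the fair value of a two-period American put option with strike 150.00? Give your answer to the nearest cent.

Risk-neutral probability p = (e^0.06 − 0.95)/(1.4 − 0.95) = 0.1118/0.4500 = 0.2485
Terminal stock prices: S_uu = 274.4, S_ud = 186.2, S_dd = 126.3
Terminal payoffs (K − S): max(-124.4, 0) = 0, max(-36.2, 0) = 0, max(23.65, 0) = 23.65
Node u (S = 196): continuation = e^(−0.06)·[0.2485·0.0000 + 0.7515·0.0000] = 0.0000; exercise value = 0.0000 ≤ continuation, so V_u = 0.0000
Node d (S = 133): continuation = e^(−0.06)·[0.2485·0.0000 + 0.7515·23.6500] = 16.7374; exercise value = 17.0000 > continuation, so V_d = 17.0000 (exercise)
Node 0 (S = 140): continuation = e^(−0.06)·[0.2485·0.0000 + 0.7515·17.0000] = 12.0311; exercise value = 10.0000 ≤ continuation, so V_0 = 12.0311

12.03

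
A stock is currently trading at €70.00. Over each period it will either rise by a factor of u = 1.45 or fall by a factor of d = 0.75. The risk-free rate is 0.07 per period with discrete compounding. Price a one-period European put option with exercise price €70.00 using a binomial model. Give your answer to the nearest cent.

Risk-neutral probability p = (1 + 0.07 − 0.75)/(1.45 − 0.75) = 0.3200/0.7000 = 0.4571
Terminal stock prices: S_u = 101.5, S_d = 52.5
Terminal payoffs (K − S): max(-31.5, 0) = 0, max(17.5, 0) = 17.5
Node 0 (S = 70): V_0 = 1/1.07·[0.4571·0.0000 + 0.5429·17.5000] = 8.8785

€8.88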